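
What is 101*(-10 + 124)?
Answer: 11514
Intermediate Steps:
101*(-10 + 124) = 101*114 = 11514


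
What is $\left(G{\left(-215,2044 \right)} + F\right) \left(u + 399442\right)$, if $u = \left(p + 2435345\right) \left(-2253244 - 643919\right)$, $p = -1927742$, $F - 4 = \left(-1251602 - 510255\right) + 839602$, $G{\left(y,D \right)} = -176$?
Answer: $1356528738555505669$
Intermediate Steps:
$F = -922251$ ($F = 4 + \left(\left(-1251602 - 510255\right) + 839602\right) = 4 + \left(-1761857 + 839602\right) = 4 - 922255 = -922251$)
$u = -1470608630289$ ($u = \left(-1927742 + 2435345\right) \left(-2253244 - 643919\right) = 507603 \left(-2897163\right) = -1470608630289$)
$\left(G{\left(-215,2044 \right)} + F\right) \left(u + 399442\right) = \left(-176 - 922251\right) \left(-1470608630289 + 399442\right) = \left(-922427\right) \left(-1470608230847\right) = 1356528738555505669$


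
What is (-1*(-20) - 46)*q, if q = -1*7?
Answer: 182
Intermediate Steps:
q = -7
(-1*(-20) - 46)*q = (-1*(-20) - 46)*(-7) = (20 - 46)*(-7) = -26*(-7) = 182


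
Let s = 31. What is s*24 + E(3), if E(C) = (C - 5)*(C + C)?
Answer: 732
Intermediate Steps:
E(C) = 2*C*(-5 + C) (E(C) = (-5 + C)*(2*C) = 2*C*(-5 + C))
s*24 + E(3) = 31*24 + 2*3*(-5 + 3) = 744 + 2*3*(-2) = 744 - 12 = 732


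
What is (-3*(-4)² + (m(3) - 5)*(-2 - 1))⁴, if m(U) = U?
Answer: 3111696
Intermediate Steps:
(-3*(-4)² + (m(3) - 5)*(-2 - 1))⁴ = (-3*(-4)² + (3 - 5)*(-2 - 1))⁴ = (-3*16 - 2*(-3))⁴ = (-48 + 6)⁴ = (-42)⁴ = 3111696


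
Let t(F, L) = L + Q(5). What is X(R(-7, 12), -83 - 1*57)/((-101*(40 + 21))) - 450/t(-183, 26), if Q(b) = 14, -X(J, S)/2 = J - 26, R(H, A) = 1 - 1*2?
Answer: -277461/24644 ≈ -11.259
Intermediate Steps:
R(H, A) = -1 (R(H, A) = 1 - 2 = -1)
X(J, S) = 52 - 2*J (X(J, S) = -2*(J - 26) = -2*(-26 + J) = 52 - 2*J)
t(F, L) = 14 + L (t(F, L) = L + 14 = 14 + L)
X(R(-7, 12), -83 - 1*57)/((-101*(40 + 21))) - 450/t(-183, 26) = (52 - 2*(-1))/((-101*(40 + 21))) - 450/(14 + 26) = (52 + 2)/((-101*61)) - 450/40 = 54/(-6161) - 450*1/40 = 54*(-1/6161) - 45/4 = -54/6161 - 45/4 = -277461/24644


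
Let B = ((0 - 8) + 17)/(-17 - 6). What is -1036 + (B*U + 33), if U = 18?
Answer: -23231/23 ≈ -1010.0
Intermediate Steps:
B = -9/23 (B = (-8 + 17)/(-23) = 9*(-1/23) = -9/23 ≈ -0.39130)
-1036 + (B*U + 33) = -1036 + (-9/23*18 + 33) = -1036 + (-162/23 + 33) = -1036 + 597/23 = -23231/23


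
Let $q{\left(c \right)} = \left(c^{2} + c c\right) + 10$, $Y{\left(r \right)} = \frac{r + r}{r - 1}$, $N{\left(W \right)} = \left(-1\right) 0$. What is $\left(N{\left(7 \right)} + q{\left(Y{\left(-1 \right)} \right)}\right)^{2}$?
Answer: $144$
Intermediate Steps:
$N{\left(W \right)} = 0$
$Y{\left(r \right)} = \frac{2 r}{-1 + r}$
$q{\left(c \right)} = 10 + 2 c^{2}$ ($q{\left(c \right)} = \left(c^{2} + c^{2}\right) + 10 = 2 c^{2} + 10 = 10 + 2 c^{2}$)
$\left(N{\left(7 \right)} + q{\left(Y{\left(-1 \right)} \right)}\right)^{2} = \left(0 + \left(10 + 2 \left(2 \left(-1\right) \frac{1}{-1 - 1}\right)^{2}\right)\right)^{2} = \left(0 + \left(10 + 2 \left(2 \left(-1\right) \frac{1}{-2}\right)^{2}\right)\right)^{2} = \left(0 + \left(10 + 2 \left(2 \left(-1\right) \left(- \frac{1}{2}\right)\right)^{2}\right)\right)^{2} = \left(0 + \left(10 + 2 \cdot 1^{2}\right)\right)^{2} = \left(0 + \left(10 + 2 \cdot 1\right)\right)^{2} = \left(0 + \left(10 + 2\right)\right)^{2} = \left(0 + 12\right)^{2} = 12^{2} = 144$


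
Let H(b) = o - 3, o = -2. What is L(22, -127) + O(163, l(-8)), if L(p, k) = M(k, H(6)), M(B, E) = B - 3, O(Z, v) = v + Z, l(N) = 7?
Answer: 40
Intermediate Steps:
O(Z, v) = Z + v
H(b) = -5 (H(b) = -2 - 3 = -5)
M(B, E) = -3 + B
L(p, k) = -3 + k
L(22, -127) + O(163, l(-8)) = (-3 - 127) + (163 + 7) = -130 + 170 = 40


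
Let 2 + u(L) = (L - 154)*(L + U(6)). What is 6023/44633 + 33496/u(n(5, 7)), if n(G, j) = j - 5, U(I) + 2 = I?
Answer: -744760973/20397281 ≈ -36.513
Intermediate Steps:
U(I) = -2 + I
n(G, j) = -5 + j
u(L) = -2 + (-154 + L)*(4 + L) (u(L) = -2 + (L - 154)*(L + (-2 + 6)) = -2 + (-154 + L)*(L + 4) = -2 + (-154 + L)*(4 + L))
6023/44633 + 33496/u(n(5, 7)) = 6023/44633 + 33496/(-618 + (-5 + 7)**2 - 150*(-5 + 7)) = 6023*(1/44633) + 33496/(-618 + 2**2 - 150*2) = 6023/44633 + 33496/(-618 + 4 - 300) = 6023/44633 + 33496/(-914) = 6023/44633 + 33496*(-1/914) = 6023/44633 - 16748/457 = -744760973/20397281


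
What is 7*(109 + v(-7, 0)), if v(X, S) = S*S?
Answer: 763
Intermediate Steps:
v(X, S) = S²
7*(109 + v(-7, 0)) = 7*(109 + 0²) = 7*(109 + 0) = 7*109 = 763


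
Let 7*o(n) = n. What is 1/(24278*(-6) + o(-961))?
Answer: -7/1020637 ≈ -6.8585e-6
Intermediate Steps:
o(n) = n/7
1/(24278*(-6) + o(-961)) = 1/(24278*(-6) + (⅐)*(-961)) = 1/(-145668 - 961/7) = 1/(-1020637/7) = -7/1020637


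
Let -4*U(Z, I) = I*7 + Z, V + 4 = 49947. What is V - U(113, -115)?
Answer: 49770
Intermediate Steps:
V = 49943 (V = -4 + 49947 = 49943)
U(Z, I) = -7*I/4 - Z/4 (U(Z, I) = -(I*7 + Z)/4 = -(7*I + Z)/4 = -(Z + 7*I)/4 = -7*I/4 - Z/4)
V - U(113, -115) = 49943 - (-7/4*(-115) - 1/4*113) = 49943 - (805/4 - 113/4) = 49943 - 1*173 = 49943 - 173 = 49770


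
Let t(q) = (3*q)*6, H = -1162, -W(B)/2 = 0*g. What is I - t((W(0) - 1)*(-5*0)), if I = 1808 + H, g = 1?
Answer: 646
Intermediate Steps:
W(B) = 0 (W(B) = -0 = -2*0 = 0)
t(q) = 18*q
I = 646 (I = 1808 - 1162 = 646)
I - t((W(0) - 1)*(-5*0)) = 646 - 18*(0 - 1)*(-5*0) = 646 - 18*(-1*0) = 646 - 18*0 = 646 - 1*0 = 646 + 0 = 646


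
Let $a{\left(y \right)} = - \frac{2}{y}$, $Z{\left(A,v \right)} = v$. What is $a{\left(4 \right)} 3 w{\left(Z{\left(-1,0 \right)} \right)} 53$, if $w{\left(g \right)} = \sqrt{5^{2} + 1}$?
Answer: $- \frac{159 \sqrt{26}}{2} \approx -405.37$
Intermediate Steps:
$w{\left(g \right)} = \sqrt{26}$ ($w{\left(g \right)} = \sqrt{25 + 1} = \sqrt{26}$)
$a{\left(4 \right)} 3 w{\left(Z{\left(-1,0 \right)} \right)} 53 = - \frac{2}{4} \cdot 3 \sqrt{26} \cdot 53 = \left(-2\right) \frac{1}{4} \cdot 3 \sqrt{26} \cdot 53 = \left(- \frac{1}{2}\right) 3 \sqrt{26} \cdot 53 = - \frac{3 \sqrt{26}}{2} \cdot 53 = - \frac{159 \sqrt{26}}{2}$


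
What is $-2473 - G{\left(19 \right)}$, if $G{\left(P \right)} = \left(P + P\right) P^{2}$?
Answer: $-16191$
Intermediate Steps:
$G{\left(P \right)} = 2 P^{3}$ ($G{\left(P \right)} = 2 P P^{2} = 2 P^{3}$)
$-2473 - G{\left(19 \right)} = -2473 - 2 \cdot 19^{3} = -2473 - 2 \cdot 6859 = -2473 - 13718 = -16191$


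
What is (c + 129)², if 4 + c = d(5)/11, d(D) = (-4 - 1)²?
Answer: 1960000/121 ≈ 16198.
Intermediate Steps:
d(D) = 25 (d(D) = (-5)² = 25)
c = -19/11 (c = -4 + 25/11 = -19/11 ≈ -1.7273)
(c + 129)² = (-19/11 + 129)² = (1400/11)² = 1960000/121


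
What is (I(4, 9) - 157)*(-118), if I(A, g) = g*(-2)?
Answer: 20650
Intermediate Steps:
I(A, g) = -2*g
(I(4, 9) - 157)*(-118) = (-2*9 - 157)*(-118) = (-18 - 157)*(-118) = -175*(-118) = 20650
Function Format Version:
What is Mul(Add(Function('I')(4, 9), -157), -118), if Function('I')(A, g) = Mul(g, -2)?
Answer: 20650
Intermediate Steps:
Function('I')(A, g) = Mul(-2, g)
Mul(Add(Function('I')(4, 9), -157), -118) = Mul(Add(Mul(-2, 9), -157), -118) = Mul(Add(-18, -157), -118) = Mul(-175, -118) = 20650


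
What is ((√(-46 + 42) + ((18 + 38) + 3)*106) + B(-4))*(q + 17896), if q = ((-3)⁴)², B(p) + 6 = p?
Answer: 152709508 + 48914*I ≈ 1.5271e+8 + 48914.0*I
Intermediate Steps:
B(p) = -6 + p
q = 6561 (q = 81² = 6561)
((√(-46 + 42) + ((18 + 38) + 3)*106) + B(-4))*(q + 17896) = ((√(-46 + 42) + ((18 + 38) + 3)*106) + (-6 - 4))*(6561 + 17896) = ((√(-4) + (56 + 3)*106) - 10)*24457 = ((2*I + 59*106) - 10)*24457 = ((2*I + 6254) - 10)*24457 = ((6254 + 2*I) - 10)*24457 = (6244 + 2*I)*24457 = 152709508 + 48914*I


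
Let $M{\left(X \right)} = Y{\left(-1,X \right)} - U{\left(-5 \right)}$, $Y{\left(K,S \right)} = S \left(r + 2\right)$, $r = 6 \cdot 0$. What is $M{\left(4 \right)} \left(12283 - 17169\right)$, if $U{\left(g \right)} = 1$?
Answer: $-34202$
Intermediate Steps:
$r = 0$
$Y{\left(K,S \right)} = 2 S$ ($Y{\left(K,S \right)} = S \left(0 + 2\right) = S 2 = 2 S$)
$M{\left(X \right)} = -1 + 2 X$ ($M{\left(X \right)} = 2 X - 1 = -1 + 2 X$)
$M{\left(4 \right)} \left(12283 - 17169\right) = \left(-1 + 2 \cdot 4\right) \left(12283 - 17169\right) = \left(-1 + 8\right) \left(-4886\right) = 7 \left(-4886\right) = -34202$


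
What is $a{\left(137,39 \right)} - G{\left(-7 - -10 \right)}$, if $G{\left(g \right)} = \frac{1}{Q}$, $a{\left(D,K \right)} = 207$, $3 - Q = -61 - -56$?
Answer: $\frac{1655}{8} \approx 206.88$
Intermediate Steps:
$Q = 8$ ($Q = 3 - \left(-61 - -56\right) = 3 - \left(-61 + 56\right) = 3 - -5 = 3 + 5 = 8$)
$G{\left(g \right)} = \frac{1}{8}$
$a{\left(137,39 \right)} - G{\left(-7 - -10 \right)} = 207 - \frac{1}{8} = \frac{1655}{8}$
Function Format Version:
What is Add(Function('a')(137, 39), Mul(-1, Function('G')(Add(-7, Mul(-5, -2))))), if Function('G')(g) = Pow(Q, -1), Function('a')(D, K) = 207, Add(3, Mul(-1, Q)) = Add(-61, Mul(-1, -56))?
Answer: Rational(1655, 8) ≈ 206.88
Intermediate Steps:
Q = 8 (Q = Add(3, Mul(-1, Add(-61, Mul(-1, -56)))) = Add(3, Mul(-1, Add(-61, 56))) = Add(3, Mul(-1, -5)) = Add(3, 5) = 8)
Function('G')(g) = Rational(1, 8) (Function('G')(g) = Pow(8, -1) = Rational(1, 8))
Add(Function('a')(137, 39), Mul(-1, Function('G')(Add(-7, Mul(-5, -2))))) = Add(207, Mul(-1, Rational(1, 8))) = Add(207, Rational(-1, 8)) = Rational(1655, 8)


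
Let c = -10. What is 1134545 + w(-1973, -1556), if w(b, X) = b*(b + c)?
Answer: 5047004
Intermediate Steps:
w(b, X) = b*(-10 + b) (w(b, X) = b*(b - 10) = b*(-10 + b))
1134545 + w(-1973, -1556) = 1134545 - 1973*(-10 - 1973) = 1134545 - 1973*(-1983) = 1134545 + 3912459 = 5047004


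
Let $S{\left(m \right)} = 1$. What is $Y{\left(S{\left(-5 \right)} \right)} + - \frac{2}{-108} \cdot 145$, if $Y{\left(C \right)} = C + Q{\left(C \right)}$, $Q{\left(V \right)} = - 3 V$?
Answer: $\frac{37}{54} \approx 0.68519$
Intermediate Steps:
$Y{\left(C \right)} = - 2 C$ ($Y{\left(C \right)} = C - 3 C = - 2 C$)
$Y{\left(S{\left(-5 \right)} \right)} + - \frac{2}{-108} \cdot 145 = \left(-2\right) 1 + - \frac{2}{-108} \cdot 145 = -2 + \left(-2\right) \left(- \frac{1}{108}\right) 145 = -2 + \frac{1}{54} \cdot 145 = -2 + \frac{145}{54} = \frac{37}{54}$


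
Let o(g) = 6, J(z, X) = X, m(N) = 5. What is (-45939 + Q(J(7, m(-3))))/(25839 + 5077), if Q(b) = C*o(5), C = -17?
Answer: -46041/30916 ≈ -1.4892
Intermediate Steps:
Q(b) = -102 (Q(b) = -17*6 = -102)
(-45939 + Q(J(7, m(-3))))/(25839 + 5077) = (-45939 - 102)/(25839 + 5077) = -46041/30916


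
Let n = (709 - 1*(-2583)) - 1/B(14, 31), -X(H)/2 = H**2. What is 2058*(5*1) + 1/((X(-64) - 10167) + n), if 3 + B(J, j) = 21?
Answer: 2790720012/271207 ≈ 10290.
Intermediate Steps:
B(J, j) = 18 (B(J, j) = -3 + 21 = 18)
X(H) = -2*H**2
n = 59255/18 (n = (709 - 1*(-2583)) - 1/18 = (709 + 2583) - 1*1/18 = 3292 - 1/18 = 59255/18 ≈ 3291.9)
2058*(5*1) + 1/((X(-64) - 10167) + n) = 2058*(5*1) + 1/((-2*(-64)**2 - 10167) + 59255/18) = 2058*5 + 1/((-2*4096 - 10167) + 59255/18) = 10290 + 1/((-8192 - 10167) + 59255/18) = 10290 + 1/(-18359 + 59255/18) = 10290 + 1/(-271207/18) = 10290 - 18/271207 = 2790720012/271207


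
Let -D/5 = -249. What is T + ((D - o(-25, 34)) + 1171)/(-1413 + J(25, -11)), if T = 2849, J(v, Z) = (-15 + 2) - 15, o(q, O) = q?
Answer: 4102968/1441 ≈ 2847.3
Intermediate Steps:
D = 1245 (D = -5*(-249) = 1245)
J(v, Z) = -28 (J(v, Z) = -13 - 15 = -28)
T + ((D - o(-25, 34)) + 1171)/(-1413 + J(25, -11)) = 2849 + ((1245 - 1*(-25)) + 1171)/(-1413 - 28) = 2849 + ((1245 + 25) + 1171)/(-1441) = 2849 + (1270 + 1171)*(-1/1441) = 2849 + 2441*(-1/1441) = 2849 - 2441/1441 = 4102968/1441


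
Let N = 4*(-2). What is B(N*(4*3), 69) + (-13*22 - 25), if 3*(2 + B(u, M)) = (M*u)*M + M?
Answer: -152642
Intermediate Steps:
N = -8
B(u, M) = -2 + M/3 + u*M**2/3 (B(u, M) = -2 + ((M*u)*M + M)/3 = -2 + (u*M**2 + M)/3 = -2 + (M + u*M**2)/3 = -2 + (M/3 + u*M**2/3) = -2 + M/3 + u*M**2/3)
B(N*(4*3), 69) + (-13*22 - 25) = (-2 + (1/3)*69 + (1/3)*(-32*3)*69**2) + (-13*22 - 25) = (-2 + 23 + (1/3)*(-8*12)*4761) + (-286 - 25) = (-2 + 23 + (1/3)*(-96)*4761) - 311 = (-2 + 23 - 152352) - 311 = -152331 - 311 = -152642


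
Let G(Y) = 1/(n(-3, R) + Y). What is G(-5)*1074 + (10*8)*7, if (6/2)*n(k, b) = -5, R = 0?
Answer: 3989/10 ≈ 398.90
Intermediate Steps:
n(k, b) = -5/3 (n(k, b) = (⅓)*(-5) = -5/3)
G(Y) = 1/(-5/3 + Y)
G(-5)*1074 + (10*8)*7 = (3/(-5 + 3*(-5)))*1074 + (10*8)*7 = (3/(-5 - 15))*1074 + 80*7 = (3/(-20))*1074 + 560 = (3*(-1/20))*1074 + 560 = -3/20*1074 + 560 = -1611/10 + 560 = 3989/10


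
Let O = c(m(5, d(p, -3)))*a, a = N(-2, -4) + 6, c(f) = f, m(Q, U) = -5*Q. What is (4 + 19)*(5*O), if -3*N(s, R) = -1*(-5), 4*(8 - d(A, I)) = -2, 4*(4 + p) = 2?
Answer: -37375/3 ≈ -12458.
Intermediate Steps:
p = -7/2 (p = -4 + (¼)*2 = -4 + ½ = -7/2 ≈ -3.5000)
d(A, I) = 17/2 (d(A, I) = 8 - ¼*(-2) = 8 + ½ = 17/2)
N(s, R) = -5/3 (N(s, R) = -(-1)*(-5)/3 = -⅓*5 = -5/3)
a = 13/3 (a = -5/3 + 6 = 13/3 ≈ 4.3333)
O = -325/3 (O = -5*5*(13/3) = -25*13/3 = -325/3 ≈ -108.33)
(4 + 19)*(5*O) = (4 + 19)*(5*(-325/3)) = 23*(-1625/3) = -37375/3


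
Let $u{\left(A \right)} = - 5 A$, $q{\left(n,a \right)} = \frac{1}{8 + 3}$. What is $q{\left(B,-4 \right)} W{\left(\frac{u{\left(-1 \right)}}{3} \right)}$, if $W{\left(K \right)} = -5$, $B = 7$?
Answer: $- \frac{5}{11} \approx -0.45455$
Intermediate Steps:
$q{\left(n,a \right)} = \frac{1}{11}$
$q{\left(B,-4 \right)} W{\left(\frac{u{\left(-1 \right)}}{3} \right)} = \frac{1}{11} \left(-5\right) = - \frac{5}{11}$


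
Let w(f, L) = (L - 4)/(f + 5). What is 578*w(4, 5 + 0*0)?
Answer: 578/9 ≈ 64.222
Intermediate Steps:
w(f, L) = (-4 + L)/(5 + f)
578*w(4, 5 + 0*0) = 578*((-4 + (5 + 0*0))/(5 + 4)) = 578*((-4 + (5 + 0))/9) = 578*((-4 + 5)/9) = 578*((⅑)*1) = 578*(⅑) = 578/9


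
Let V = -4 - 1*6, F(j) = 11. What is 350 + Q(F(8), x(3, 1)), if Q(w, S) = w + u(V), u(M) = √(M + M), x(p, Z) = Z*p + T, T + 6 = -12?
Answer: 361 + 2*I*√5 ≈ 361.0 + 4.4721*I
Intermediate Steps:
T = -18 (T = -6 - 12 = -18)
x(p, Z) = -18 + Z*p (x(p, Z) = Z*p - 18 = -18 + Z*p)
V = -10 (V = -4 - 6 = -10)
u(M) = √2*√M (u(M) = √(2*M) = √2*√M)
Q(w, S) = w + 2*I*√5 (Q(w, S) = w + √2*√(-10) = w + √2*(I*√10) = w + 2*I*√5)
350 + Q(F(8), x(3, 1)) = 350 + (11 + 2*I*√5) = 361 + 2*I*√5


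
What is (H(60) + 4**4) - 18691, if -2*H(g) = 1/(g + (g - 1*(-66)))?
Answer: -6857821/372 ≈ -18435.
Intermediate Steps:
H(g) = -1/(2*(66 + 2*g)) (H(g) = -1/(2*(g + (g - 1*(-66)))) = -1/(2*(g + (g + 66))) = -1/(2*(g + (66 + g))) = -1/(2*(66 + 2*g)))
(H(60) + 4**4) - 18691 = (-1/(132 + 4*60) + 4**4) - 18691 = (-1/(132 + 240) + 256) - 18691 = (-1/372 + 256) - 18691 = 95231/372 - 18691 = -6857821/372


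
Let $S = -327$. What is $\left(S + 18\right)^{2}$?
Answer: $95481$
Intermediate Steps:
$\left(S + 18\right)^{2} = \left(-327 + 18\right)^{2} = \left(-309\right)^{2} = 95481$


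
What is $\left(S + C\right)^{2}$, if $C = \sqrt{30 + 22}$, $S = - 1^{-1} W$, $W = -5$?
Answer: $77 + 20 \sqrt{13} \approx 149.11$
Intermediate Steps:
$S = 5$ ($S = - 1^{-1} \left(-5\right) = \left(-1\right) 1 \left(-5\right) = \left(-1\right) \left(-5\right) = 5$)
$C = 2 \sqrt{13}$ ($C = \sqrt{52} = 2 \sqrt{13} \approx 7.2111$)
$\left(S + C\right)^{2} = \left(5 + 2 \sqrt{13}\right)^{2}$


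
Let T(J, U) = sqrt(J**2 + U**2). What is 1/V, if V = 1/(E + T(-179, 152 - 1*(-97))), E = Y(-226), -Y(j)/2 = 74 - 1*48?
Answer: -52 + sqrt(94042) ≈ 254.66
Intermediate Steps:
Y(j) = -52 (Y(j) = -2*(74 - 1*48) = -2*(74 - 48) = -2*26 = -52)
E = -52
V = 1/(-52 + sqrt(94042)) (V = 1/(-52 + sqrt((-179)**2 + (152 - 1*(-97))**2)) = 1/(-52 + sqrt(32041 + (152 + 97)**2)) = 1/(-52 + sqrt(32041 + 249**2)) = 1/(-52 + sqrt(32041 + 62001)) = 1/(-52 + sqrt(94042)) ≈ 0.0039268)
1/V = 1/(2/3513 + sqrt(94042)/91338)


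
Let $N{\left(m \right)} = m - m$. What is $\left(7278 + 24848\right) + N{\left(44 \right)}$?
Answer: $32126$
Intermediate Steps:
$N{\left(m \right)} = 0$
$\left(7278 + 24848\right) + N{\left(44 \right)} = \left(7278 + 24848\right) + 0 = 32126 + 0 = 32126$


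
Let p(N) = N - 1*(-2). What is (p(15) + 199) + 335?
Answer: 551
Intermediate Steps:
p(N) = 2 + N (p(N) = N + 2 = 2 + N)
(p(15) + 199) + 335 = ((2 + 15) + 199) + 335 = (17 + 199) + 335 = 216 + 335 = 551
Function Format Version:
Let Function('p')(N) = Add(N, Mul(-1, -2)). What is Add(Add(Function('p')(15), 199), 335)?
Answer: 551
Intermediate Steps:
Function('p')(N) = Add(2, N) (Function('p')(N) = Add(N, 2) = Add(2, N))
Add(Add(Function('p')(15), 199), 335) = Add(Add(Add(2, 15), 199), 335) = Add(Add(17, 199), 335) = Add(216, 335) = 551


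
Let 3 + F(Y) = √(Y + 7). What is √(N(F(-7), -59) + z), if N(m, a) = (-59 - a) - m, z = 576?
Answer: √579 ≈ 24.062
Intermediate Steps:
F(Y) = -3 + √(7 + Y) (F(Y) = -3 + √(Y + 7) = -3 + √(7 + Y))
N(m, a) = -59 - a - m
√(N(F(-7), -59) + z) = √((-59 - 1*(-59) - (-3 + √(7 - 7))) + 576) = √((-59 + 59 - (-3 + √0)) + 576) = √((-59 + 59 - (-3 + 0)) + 576) = √((-59 + 59 - 1*(-3)) + 576) = √((-59 + 59 + 3) + 576) = √(3 + 576) = √579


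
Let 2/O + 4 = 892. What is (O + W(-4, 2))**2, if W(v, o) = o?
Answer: 790321/197136 ≈ 4.0090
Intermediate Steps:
O = 1/444 (O = 2/(-4 + 892) = 2/888 = 2*(1/888) = 1/444 ≈ 0.0022523)
(O + W(-4, 2))**2 = (1/444 + 2)**2 = (889/444)**2 = 790321/197136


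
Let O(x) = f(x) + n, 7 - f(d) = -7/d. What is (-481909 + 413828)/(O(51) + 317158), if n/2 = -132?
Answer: -3472131/16161958 ≈ -0.21483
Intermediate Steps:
n = -264 (n = 2*(-132) = -264)
f(d) = 7 + 7/d (f(d) = 7 - (-7)/d = 7 + 7/d)
O(x) = -257 + 7/x (O(x) = (7 + 7/x) - 264 = -257 + 7/x)
(-481909 + 413828)/(O(51) + 317158) = (-481909 + 413828)/((-257 + 7/51) + 317158) = -68081/((-257 + 7*(1/51)) + 317158) = -68081/((-257 + 7/51) + 317158) = -68081/(-13100/51 + 317158) = -68081/16161958/51 = -68081*51/16161958 = -3472131/16161958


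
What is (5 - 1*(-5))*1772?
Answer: 17720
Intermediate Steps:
(5 - 1*(-5))*1772 = (5 + 5)*1772 = 10*1772 = 17720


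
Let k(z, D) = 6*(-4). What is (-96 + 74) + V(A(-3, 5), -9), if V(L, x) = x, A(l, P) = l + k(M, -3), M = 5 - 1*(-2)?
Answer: -31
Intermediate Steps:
M = 7 (M = 5 + 2 = 7)
k(z, D) = -24
A(l, P) = -24 + l (A(l, P) = l - 24 = -24 + l)
(-96 + 74) + V(A(-3, 5), -9) = (-96 + 74) - 9 = -22 - 9 = -31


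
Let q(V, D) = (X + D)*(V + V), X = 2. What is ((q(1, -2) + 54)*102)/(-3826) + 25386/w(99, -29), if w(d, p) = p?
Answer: -48643284/55477 ≈ -876.82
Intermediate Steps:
q(V, D) = 2*V*(2 + D) (q(V, D) = (2 + D)*(V + V) = (2 + D)*(2*V) = 2*V*(2 + D))
((q(1, -2) + 54)*102)/(-3826) + 25386/w(99, -29) = ((2*1*(2 - 2) + 54)*102)/(-3826) + 25386/(-29) = ((2*1*0 + 54)*102)*(-1/3826) + 25386*(-1/29) = ((0 + 54)*102)*(-1/3826) - 25386/29 = (54*102)*(-1/3826) - 25386/29 = 5508*(-1/3826) - 25386/29 = -2754/1913 - 25386/29 = -48643284/55477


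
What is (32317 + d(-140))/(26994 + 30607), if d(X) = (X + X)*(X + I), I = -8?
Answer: 73757/57601 ≈ 1.2805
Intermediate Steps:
d(X) = 2*X*(-8 + X) (d(X) = (X + X)*(X - 8) = (2*X)*(-8 + X) = 2*X*(-8 + X))
(32317 + d(-140))/(26994 + 30607) = (32317 + 2*(-140)*(-8 - 140))/(26994 + 30607) = (32317 + 2*(-140)*(-148))/57601 = (32317 + 41440)*(1/57601) = 73757*(1/57601) = 73757/57601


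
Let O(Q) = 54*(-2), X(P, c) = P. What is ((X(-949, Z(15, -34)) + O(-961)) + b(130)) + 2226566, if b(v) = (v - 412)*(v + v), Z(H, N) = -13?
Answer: 2152189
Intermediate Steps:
b(v) = 2*v*(-412 + v) (b(v) = (-412 + v)*(2*v) = 2*v*(-412 + v))
O(Q) = -108
((X(-949, Z(15, -34)) + O(-961)) + b(130)) + 2226566 = ((-949 - 108) + 2*130*(-412 + 130)) + 2226566 = (-1057 + 2*130*(-282)) + 2226566 = (-1057 - 73320) + 2226566 = -74377 + 2226566 = 2152189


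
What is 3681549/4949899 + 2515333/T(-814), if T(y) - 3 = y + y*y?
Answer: 14887038206332/3275768909715 ≈ 4.5446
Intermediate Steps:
T(y) = 3 + y + y**2 (T(y) = 3 + (y + y*y) = 3 + (y + y**2) = 3 + y + y**2)
3681549/4949899 + 2515333/T(-814) = 3681549/4949899 + 2515333/(3 - 814 + (-814)**2) = 3681549*(1/4949899) + 2515333/(3 - 814 + 662596) = 3681549/4949899 + 2515333/661785 = 14887038206332/3275768909715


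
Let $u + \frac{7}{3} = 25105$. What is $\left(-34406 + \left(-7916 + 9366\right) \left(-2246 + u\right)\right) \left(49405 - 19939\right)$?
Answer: $975553275804$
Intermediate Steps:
$u = \frac{75308}{3}$ ($u = - \frac{7}{3} + 25105 = \frac{75308}{3} \approx 25103.0$)
$\left(-34406 + \left(-7916 + 9366\right) \left(-2246 + u\right)\right) \left(49405 - 19939\right) = \left(-34406 + \left(-7916 + 9366\right) \left(-2246 + \frac{75308}{3}\right)\right) \left(49405 - 19939\right) = \left(-34406 + 1450 \cdot \frac{68570}{3}\right) 29466 = \left(-34406 + \frac{99426500}{3}\right) 29466 = \frac{99323282}{3} \cdot 29466 = 975553275804$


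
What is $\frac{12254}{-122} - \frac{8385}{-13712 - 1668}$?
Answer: $- \frac{18744355}{187636} \approx -99.897$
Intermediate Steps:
$\frac{12254}{-122} - \frac{8385}{-13712 - 1668} = 12254 \left(- \frac{1}{122}\right) - \frac{8385}{-13712 - 1668} = - \frac{6127}{61} - \frac{8385}{-15380} = - \frac{6127}{61} - - \frac{1677}{3076} = - \frac{6127}{61} + \frac{1677}{3076} = - \frac{18744355}{187636}$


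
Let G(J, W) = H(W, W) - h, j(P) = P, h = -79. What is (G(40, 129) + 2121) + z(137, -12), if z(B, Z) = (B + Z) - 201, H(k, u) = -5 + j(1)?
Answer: 2120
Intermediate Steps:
H(k, u) = -4 (H(k, u) = -5 + 1 = -4)
z(B, Z) = -201 + B + Z
G(J, W) = 75 (G(J, W) = -4 - 1*(-79) = -4 + 79 = 75)
(G(40, 129) + 2121) + z(137, -12) = (75 + 2121) + (-201 + 137 - 12) = 2196 - 76 = 2120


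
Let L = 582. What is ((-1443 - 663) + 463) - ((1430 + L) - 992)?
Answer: -2663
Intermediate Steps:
((-1443 - 663) + 463) - ((1430 + L) - 992) = ((-1443 - 663) + 463) - ((1430 + 582) - 992) = (-2106 + 463) - (2012 - 992) = -1643 - 1*1020 = -1643 - 1020 = -2663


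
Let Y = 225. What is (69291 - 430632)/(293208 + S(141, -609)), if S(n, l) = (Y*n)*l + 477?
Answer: 120447/6342280 ≈ 0.018991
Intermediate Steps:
S(n, l) = 477 + 225*l*n (S(n, l) = (225*n)*l + 477 = 225*l*n + 477 = 477 + 225*l*n)
(69291 - 430632)/(293208 + S(141, -609)) = (69291 - 430632)/(293208 + (477 + 225*(-609)*141)) = -361341/(293208 + (477 - 19320525)) = -361341/(293208 - 19320048) = -361341/(-19026840) = -361341*(-1/19026840) = 120447/6342280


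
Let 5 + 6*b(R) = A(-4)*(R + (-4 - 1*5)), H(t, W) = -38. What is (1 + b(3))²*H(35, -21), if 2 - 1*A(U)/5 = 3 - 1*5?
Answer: -269059/18 ≈ -14948.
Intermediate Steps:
A(U) = 20 (A(U) = 10 - 5*(3 - 1*5) = 10 - 5*(3 - 5) = 10 - 5*(-2) = 10 + 10 = 20)
b(R) = -185/6 + 10*R/3 (b(R) = -⅚ + (20*(R + (-4 - 1*5)))/6 = -⅚ + (20*(R + (-4 - 5)))/6 = -⅚ + (20*(R - 9))/6 = -⅚ + (20*(-9 + R))/6 = -⅚ + (-180 + 20*R)/6 = -⅚ + (-30 + 10*R/3) = -185/6 + 10*R/3)
(1 + b(3))²*H(35, -21) = (1 + (-185/6 + (10/3)*3))²*(-38) = (1 + (-185/6 + 10))²*(-38) = (1 - 125/6)²*(-38) = (-119/6)²*(-38) = (14161/36)*(-38) = -269059/18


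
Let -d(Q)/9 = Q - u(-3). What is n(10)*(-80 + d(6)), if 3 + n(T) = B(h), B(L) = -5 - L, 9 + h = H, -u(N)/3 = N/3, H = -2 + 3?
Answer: 0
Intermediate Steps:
H = 1
u(N) = -N (u(N) = -3*N/3 = -N)
h = -8 (h = -9 + 1 = -8)
d(Q) = 27 - 9*Q (d(Q) = -9*(Q - (-1)*(-3)) = -9*(Q - 1*3) = -9*(Q - 3) = -9*(-3 + Q) = 27 - 9*Q)
n(T) = 0 (n(T) = -3 + (-5 - 1*(-8)) = -3 + (-5 + 8) = -3 + 3 = 0)
n(10)*(-80 + d(6)) = 0*(-80 + (27 - 9*6)) = 0*(-80 + (27 - 54)) = 0*(-80 - 27) = 0*(-107) = 0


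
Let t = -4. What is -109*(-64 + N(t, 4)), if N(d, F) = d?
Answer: 7412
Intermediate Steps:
-109*(-64 + N(t, 4)) = -109*(-64 - 4) = -109*(-68) = 7412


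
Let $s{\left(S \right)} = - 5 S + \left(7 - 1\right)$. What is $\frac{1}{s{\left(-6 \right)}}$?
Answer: $\frac{1}{36} \approx 0.027778$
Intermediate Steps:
$s{\left(S \right)} = 6 - 5 S$ ($s{\left(S \right)} = - 5 S + 6 = 6 - 5 S$)
$\frac{1}{s{\left(-6 \right)}} = \frac{1}{6 - -30} = \frac{1}{6 + 30} = \frac{1}{36}$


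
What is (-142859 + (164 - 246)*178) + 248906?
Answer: 91451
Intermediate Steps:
(-142859 + (164 - 246)*178) + 248906 = (-142859 - 82*178) + 248906 = (-142859 - 14596) + 248906 = -157455 + 248906 = 91451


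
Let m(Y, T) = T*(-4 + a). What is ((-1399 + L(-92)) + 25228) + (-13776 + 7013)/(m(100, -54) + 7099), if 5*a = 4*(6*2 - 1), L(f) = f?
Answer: 811747848/34199 ≈ 23736.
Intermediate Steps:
a = 44/5 (a = (4*(6*2 - 1))/5 = (4*(12 - 1))/5 = (4*11)/5 = (⅕)*44 = 44/5 ≈ 8.8000)
m(Y, T) = 24*T/5 (m(Y, T) = T*(-4 + 44/5) = T*(24/5) = 24*T/5)
((-1399 + L(-92)) + 25228) + (-13776 + 7013)/(m(100, -54) + 7099) = ((-1399 - 92) + 25228) + (-13776 + 7013)/((24/5)*(-54) + 7099) = (-1491 + 25228) - 6763/(-1296/5 + 7099) = 23737 - 6763/34199/5 = 23737 - 6763*5/34199 = 23737 - 33815/34199 = 811747848/34199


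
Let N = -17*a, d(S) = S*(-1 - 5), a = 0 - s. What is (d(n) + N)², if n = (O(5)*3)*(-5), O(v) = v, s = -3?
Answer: 159201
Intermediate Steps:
a = 3 (a = 0 - 1*(-3) = 0 + 3 = 3)
n = -75 (n = (5*3)*(-5) = 15*(-5) = -75)
d(S) = -6*S (d(S) = S*(-6) = -6*S)
N = -51 (N = -17*3 = -51)
(d(n) + N)² = (-6*(-75) - 51)² = (450 - 51)² = 399² = 159201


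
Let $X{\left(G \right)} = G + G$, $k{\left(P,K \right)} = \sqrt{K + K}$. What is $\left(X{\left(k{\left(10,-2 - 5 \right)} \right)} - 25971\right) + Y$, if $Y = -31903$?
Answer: $-57874 + 2 i \sqrt{14} \approx -57874.0 + 7.4833 i$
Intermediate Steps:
$k{\left(P,K \right)} = \sqrt{2} \sqrt{K}$ ($k{\left(P,K \right)} = \sqrt{2 K} = \sqrt{2} \sqrt{K}$)
$X{\left(G \right)} = 2 G$
$\left(X{\left(k{\left(10,-2 - 5 \right)} \right)} - 25971\right) + Y = \left(2 \sqrt{2} \sqrt{-2 - 5} - 25971\right) - 31903 = \left(2 \sqrt{2} \sqrt{-7} - 25971\right) - 31903 = \left(2 \sqrt{2} i \sqrt{7} - 25971\right) - 31903 = \left(2 i \sqrt{14} - 25971\right) - 31903 = \left(-25971 + 2 i \sqrt{14}\right) - 31903 = -57874 + 2 i \sqrt{14}$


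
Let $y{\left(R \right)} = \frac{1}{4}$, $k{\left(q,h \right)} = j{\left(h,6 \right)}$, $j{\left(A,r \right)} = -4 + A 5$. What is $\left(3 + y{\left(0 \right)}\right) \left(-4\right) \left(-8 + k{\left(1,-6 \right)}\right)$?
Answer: $546$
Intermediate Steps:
$j{\left(A,r \right)} = -4 + 5 A$
$k{\left(q,h \right)} = -4 + 5 h$
$y{\left(R \right)} = \frac{1}{4}$
$\left(3 + y{\left(0 \right)}\right) \left(-4\right) \left(-8 + k{\left(1,-6 \right)}\right) = \left(3 + \frac{1}{4}\right) \left(-4\right) \left(-8 + \left(-4 + 5 \left(-6\right)\right)\right) = \frac{13}{4} \left(-4\right) \left(-8 - 34\right) = - 13 \left(-8 - 34\right) = \left(-13\right) \left(-42\right) = 546$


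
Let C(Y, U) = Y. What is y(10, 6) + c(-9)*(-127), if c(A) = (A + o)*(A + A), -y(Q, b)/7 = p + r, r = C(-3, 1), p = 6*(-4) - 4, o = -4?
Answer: -29501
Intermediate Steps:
p = -28 (p = -24 - 4 = -28)
r = -3
y(Q, b) = 217 (y(Q, b) = -7*(-28 - 3) = -7*(-31) = 217)
c(A) = 2*A*(-4 + A) (c(A) = (A - 4)*(A + A) = (-4 + A)*(2*A) = 2*A*(-4 + A))
y(10, 6) + c(-9)*(-127) = 217 + (2*(-9)*(-4 - 9))*(-127) = 217 + (2*(-9)*(-13))*(-127) = 217 + 234*(-127) = 217 - 29718 = -29501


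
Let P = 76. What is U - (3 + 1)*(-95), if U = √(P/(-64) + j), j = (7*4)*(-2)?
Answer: 380 + I*√915/4 ≈ 380.0 + 7.5622*I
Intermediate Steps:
j = -56 (j = 28*(-2) = -56)
U = I*√915/4 (U = √(76/(-64) - 56) = √(76*(-1/64) - 56) = √(-19/16 - 56) = √(-915/16) = I*√915/4 ≈ 7.5622*I)
U - (3 + 1)*(-95) = I*√915/4 - (3 + 1)*(-95) = I*√915/4 - 1*4*(-95) = I*√915/4 - 4*(-95) = I*√915/4 + 380 = 380 + I*√915/4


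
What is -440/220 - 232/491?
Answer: -1214/491 ≈ -2.4725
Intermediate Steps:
-440/220 - 232/491 = -440*1/220 - 232*1/491 = -2 - 232/491 = -1214/491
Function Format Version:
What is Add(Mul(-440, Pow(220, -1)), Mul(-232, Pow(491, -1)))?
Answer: Rational(-1214, 491) ≈ -2.4725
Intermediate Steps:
Add(Mul(-440, Pow(220, -1)), Mul(-232, Pow(491, -1))) = Add(Mul(-440, Rational(1, 220)), Mul(-232, Rational(1, 491))) = Add(-2, Rational(-232, 491)) = Rational(-1214, 491)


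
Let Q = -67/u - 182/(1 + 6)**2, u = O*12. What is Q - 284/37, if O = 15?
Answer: -548353/46620 ≈ -11.762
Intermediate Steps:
u = 180 (u = 15*12 = 180)
Q = -5149/1260 (Q = -67/180 - 182/(1 + 6)**2 = -67*1/180 - 182/(7**2) = -67/180 - 182/49 = -67/180 - 182*1/49 = -67/180 - 26/7 = -5149/1260 ≈ -4.0865)
Q - 284/37 = -5149/1260 - 284/37 = -548353/46620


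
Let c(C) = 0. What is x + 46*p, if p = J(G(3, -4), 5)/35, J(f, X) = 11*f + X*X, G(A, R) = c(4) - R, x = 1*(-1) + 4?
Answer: 3279/35 ≈ 93.686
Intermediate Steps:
x = 3 (x = -1 + 4 = 3)
G(A, R) = -R (G(A, R) = 0 - R = -R)
J(f, X) = X**2 + 11*f (J(f, X) = 11*f + X**2 = X**2 + 11*f)
p = 69/35 (p = (5**2 + 11*(-1*(-4)))/35 = (25 + 11*4)*(1/35) = (25 + 44)*(1/35) = 69*(1/35) = 69/35 ≈ 1.9714)
x + 46*p = 3 + 46*(69/35) = 3 + 3174/35 = 3279/35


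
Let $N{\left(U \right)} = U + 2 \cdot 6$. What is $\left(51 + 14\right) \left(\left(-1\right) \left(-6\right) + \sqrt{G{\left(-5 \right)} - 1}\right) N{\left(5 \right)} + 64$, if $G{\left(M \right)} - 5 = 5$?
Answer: $10009$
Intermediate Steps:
$G{\left(M \right)} = 10$ ($G{\left(M \right)} = 5 + 5 = 10$)
$N{\left(U \right)} = 12 + U$ ($N{\left(U \right)} = U + 12 = 12 + U$)
$\left(51 + 14\right) \left(\left(-1\right) \left(-6\right) + \sqrt{G{\left(-5 \right)} - 1}\right) N{\left(5 \right)} + 64 = \left(51 + 14\right) \left(\left(-1\right) \left(-6\right) + \sqrt{10 - 1}\right) \left(12 + 5\right) + 64 = 65 \left(6 + \sqrt{9}\right) 17 + 64 = 65 \left(6 + 3\right) 17 + 64 = 65 \cdot 9 \cdot 17 + 64 = 65 \cdot 153 + 64 = 9945 + 64 = 10009$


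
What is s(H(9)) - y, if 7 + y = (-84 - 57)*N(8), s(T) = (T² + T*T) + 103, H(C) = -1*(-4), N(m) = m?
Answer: 1270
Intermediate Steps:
H(C) = 4
s(T) = 103 + 2*T² (s(T) = (T² + T²) + 103 = 2*T² + 103 = 103 + 2*T²)
y = -1135 (y = -7 + (-84 - 57)*8 = -7 - 141*8 = -7 - 1128 = -1135)
s(H(9)) - y = (103 + 2*4²) - 1*(-1135) = (103 + 2*16) + 1135 = (103 + 32) + 1135 = 135 + 1135 = 1270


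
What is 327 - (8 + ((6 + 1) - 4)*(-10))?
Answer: 349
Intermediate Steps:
327 - (8 + ((6 + 1) - 4)*(-10)) = 327 - (8 + (7 - 4)*(-10)) = 327 - (8 + 3*(-10)) = 327 - (8 - 30) = 327 - 1*(-22) = 327 + 22 = 349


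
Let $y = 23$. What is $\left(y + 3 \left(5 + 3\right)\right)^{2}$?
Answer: $2209$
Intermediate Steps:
$\left(y + 3 \left(5 + 3\right)\right)^{2} = \left(23 + 3 \left(5 + 3\right)\right)^{2} = \left(23 + 3 \cdot 8\right)^{2} = \left(23 + 24\right)^{2} = 47^{2} = 2209$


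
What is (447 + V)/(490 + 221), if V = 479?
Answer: 926/711 ≈ 1.3024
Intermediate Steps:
(447 + V)/(490 + 221) = (447 + 479)/(490 + 221) = 926/711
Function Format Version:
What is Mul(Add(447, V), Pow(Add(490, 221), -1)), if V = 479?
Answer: Rational(926, 711) ≈ 1.3024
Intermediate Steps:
Mul(Add(447, V), Pow(Add(490, 221), -1)) = Mul(Add(447, 479), Pow(Add(490, 221), -1)) = Mul(926, Pow(711, -1)) = Mul(926, Rational(1, 711)) = Rational(926, 711)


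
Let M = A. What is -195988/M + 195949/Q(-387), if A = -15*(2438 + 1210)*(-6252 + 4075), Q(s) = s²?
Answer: 647587719883/495591611760 ≈ 1.3067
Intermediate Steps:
A = 119125440 (A = -54720*(-2177) = -15*(-7941696) = 119125440)
M = 119125440
-195988/M + 195949/Q(-387) = -195988/119125440 + 195949/((-387)²) = -195988*1/119125440 + 195949/149769 = -48997/29781360 + 195949*(1/149769) = -48997/29781360 + 195949/149769 = 647587719883/495591611760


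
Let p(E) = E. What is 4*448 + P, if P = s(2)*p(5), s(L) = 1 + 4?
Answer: 1817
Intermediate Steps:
s(L) = 5
P = 25 (P = 5*5 = 25)
4*448 + P = 4*448 + 25 = 1792 + 25 = 1817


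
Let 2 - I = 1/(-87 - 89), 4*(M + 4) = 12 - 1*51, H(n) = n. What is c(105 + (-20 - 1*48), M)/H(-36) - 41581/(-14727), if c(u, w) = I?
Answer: 86086195/31103424 ≈ 2.7677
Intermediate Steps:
M = -55/4 (M = -4 + (12 - 1*51)/4 = -4 + (12 - 51)/4 = -4 + (¼)*(-39) = -4 - 39/4 = -55/4 ≈ -13.750)
I = 353/176 (I = 2 - 1/(-87 - 89) = 2 - 1/(-176) = 2 - 1*(-1/176) = 2 + 1/176 = 353/176 ≈ 2.0057)
c(u, w) = 353/176
c(105 + (-20 - 1*48), M)/H(-36) - 41581/(-14727) = (353/176)/(-36) - 41581/(-14727) = (353/176)*(-1/36) - 41581*(-1/14727) = -353/6336 + 41581/14727 = 86086195/31103424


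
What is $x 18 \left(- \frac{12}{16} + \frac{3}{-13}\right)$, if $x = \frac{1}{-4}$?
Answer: $\frac{459}{104} \approx 4.4135$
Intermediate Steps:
$x = - \frac{1}{4} \approx -0.25$
$x 18 \left(- \frac{12}{16} + \frac{3}{-13}\right) = \left(- \frac{1}{4}\right) 18 \left(- \frac{12}{16} + \frac{3}{-13}\right) = - \frac{9 \left(\left(-12\right) \frac{1}{16} + 3 \left(- \frac{1}{13}\right)\right)}{2} = - \frac{9 \left(- \frac{3}{4} - \frac{3}{13}\right)}{2} = \left(- \frac{9}{2}\right) \left(- \frac{51}{52}\right) = \frac{459}{104}$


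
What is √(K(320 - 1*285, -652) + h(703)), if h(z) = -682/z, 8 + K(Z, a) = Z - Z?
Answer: I*√4433118/703 ≈ 2.995*I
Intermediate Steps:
K(Z, a) = -8 (K(Z, a) = -8 + (Z - Z) = -8 + 0 = -8)
√(K(320 - 1*285, -652) + h(703)) = √(-8 - 682/703) = √(-6306/703) = I*√4433118/703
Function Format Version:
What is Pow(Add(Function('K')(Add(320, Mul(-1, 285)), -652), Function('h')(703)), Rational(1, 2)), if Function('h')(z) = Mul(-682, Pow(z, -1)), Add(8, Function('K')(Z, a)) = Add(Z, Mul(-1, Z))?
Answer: Mul(Rational(1, 703), I, Pow(4433118, Rational(1, 2))) ≈ Mul(2.9950, I)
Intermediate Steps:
Function('K')(Z, a) = -8 (Function('K')(Z, a) = Add(-8, Add(Z, Mul(-1, Z))) = Add(-8, 0) = -8)
Pow(Add(Function('K')(Add(320, Mul(-1, 285)), -652), Function('h')(703)), Rational(1, 2)) = Pow(Add(-8, Mul(-682, Pow(703, -1))), Rational(1, 2)) = Pow(Add(-8, Mul(-682, Rational(1, 703))), Rational(1, 2)) = Pow(Add(-8, Rational(-682, 703)), Rational(1, 2)) = Pow(Rational(-6306, 703), Rational(1, 2)) = Mul(Rational(1, 703), I, Pow(4433118, Rational(1, 2)))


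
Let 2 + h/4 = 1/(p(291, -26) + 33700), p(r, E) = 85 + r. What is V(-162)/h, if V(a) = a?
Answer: 460026/22717 ≈ 20.250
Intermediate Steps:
h = -68151/8519 (h = -8 + 4/((85 + 291) + 33700) = -8 + 4/(376 + 33700) = -8 + 4/34076 = -8 + 4*(1/34076) = -8 + 1/8519 = -68151/8519 ≈ -7.9999)
V(-162)/h = -162/(-68151/8519) = -162*(-8519/68151) = 460026/22717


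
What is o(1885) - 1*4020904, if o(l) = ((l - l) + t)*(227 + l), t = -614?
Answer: -5317672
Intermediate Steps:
o(l) = -139378 - 614*l (o(l) = ((l - l) - 614)*(227 + l) = (0 - 614)*(227 + l) = -614*(227 + l) = -139378 - 614*l)
o(1885) - 1*4020904 = (-139378 - 614*1885) - 1*4020904 = (-139378 - 1157390) - 4020904 = -1296768 - 4020904 = -5317672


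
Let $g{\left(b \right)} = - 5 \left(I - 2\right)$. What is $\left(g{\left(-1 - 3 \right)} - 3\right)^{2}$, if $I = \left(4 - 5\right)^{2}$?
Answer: $4$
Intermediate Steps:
$I = 1$ ($I = \left(-1\right)^{2} = 1$)
$g{\left(b \right)} = 5$ ($g{\left(b \right)} = - 5 \left(1 - 2\right) = \left(-5\right) \left(-1\right) = 5$)
$\left(g{\left(-1 - 3 \right)} - 3\right)^{2} = \left(5 - 3\right)^{2} = 2^{2} = 4$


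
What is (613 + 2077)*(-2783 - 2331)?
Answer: -13756660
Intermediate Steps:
(613 + 2077)*(-2783 - 2331) = 2690*(-5114) = -13756660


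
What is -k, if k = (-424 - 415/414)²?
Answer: -30958754401/171396 ≈ -1.8063e+5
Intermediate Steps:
k = 30958754401/171396 (k = (-424 - 415*1/414)² = (-424 - 415/414)² = (-175951/414)² = 30958754401/171396 ≈ 1.8063e+5)
-k = -1*30958754401/171396 = -30958754401/171396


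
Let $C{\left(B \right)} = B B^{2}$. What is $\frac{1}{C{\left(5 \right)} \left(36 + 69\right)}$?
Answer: $\frac{1}{13125} \approx 7.619 \cdot 10^{-5}$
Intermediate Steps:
$C{\left(B \right)} = B^{3}$
$\frac{1}{C{\left(5 \right)} \left(36 + 69\right)} = \frac{1}{5^{3} \left(36 + 69\right)} = \frac{1}{125 \cdot 105} = \frac{1}{13125}$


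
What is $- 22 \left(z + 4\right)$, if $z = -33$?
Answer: $638$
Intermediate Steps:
$- 22 \left(z + 4\right) = - 22 \left(-33 + 4\right) = \left(-22\right) \left(-29\right) = 638$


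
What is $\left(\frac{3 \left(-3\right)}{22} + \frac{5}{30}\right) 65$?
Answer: $- \frac{520}{33} \approx -15.758$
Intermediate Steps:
$\left(\frac{3 \left(-3\right)}{22} + \frac{5}{30}\right) 65 = \left(\left(-9\right) \frac{1}{22} + 5 \cdot \frac{1}{30}\right) 65 = \left(- \frac{9}{22} + \frac{1}{6}\right) 65 = \left(- \frac{8}{33}\right) 65 = - \frac{520}{33}$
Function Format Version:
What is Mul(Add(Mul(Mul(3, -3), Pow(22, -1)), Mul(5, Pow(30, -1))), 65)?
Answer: Rational(-520, 33) ≈ -15.758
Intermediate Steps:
Mul(Add(Mul(Mul(3, -3), Pow(22, -1)), Mul(5, Pow(30, -1))), 65) = Mul(Add(Mul(-9, Rational(1, 22)), Mul(5, Rational(1, 30))), 65) = Mul(Add(Rational(-9, 22), Rational(1, 6)), 65) = Mul(Rational(-8, 33), 65) = Rational(-520, 33)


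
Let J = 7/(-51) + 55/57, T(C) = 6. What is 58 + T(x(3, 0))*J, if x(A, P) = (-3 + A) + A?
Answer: 20338/323 ≈ 62.966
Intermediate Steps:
x(A, P) = -3 + 2*A
J = 802/969 (J = 7*(-1/51) + 55*(1/57) = -7/51 + 55/57 = 802/969 ≈ 0.82766)
58 + T(x(3, 0))*J = 58 + 6*(802/969) = 58 + 1604/323 = 20338/323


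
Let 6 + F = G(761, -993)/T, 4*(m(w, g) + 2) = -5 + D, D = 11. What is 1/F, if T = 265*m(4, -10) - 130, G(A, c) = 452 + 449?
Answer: -525/4952 ≈ -0.10602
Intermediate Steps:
G(A, c) = 901
m(w, g) = -½ (m(w, g) = -2 + (-5 + 11)/4 = -2 + (¼)*6 = -2 + 3/2 = -½)
T = -525/2 (T = 265*(-½) - 130 = -265/2 - 130 = -525/2 ≈ -262.50)
F = -4952/525 (F = -6 + 901/(-525/2) = -6 + 901*(-2/525) = -6 - 1802/525 = -4952/525 ≈ -9.4324)
1/F = 1/(-4952/525) = -525/4952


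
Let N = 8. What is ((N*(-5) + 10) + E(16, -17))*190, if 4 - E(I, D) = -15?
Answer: -2090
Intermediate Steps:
E(I, D) = 19 (E(I, D) = 4 - 1*(-15) = 4 + 15 = 19)
((N*(-5) + 10) + E(16, -17))*190 = ((8*(-5) + 10) + 19)*190 = ((-40 + 10) + 19)*190 = (-30 + 19)*190 = -11*190 = -2090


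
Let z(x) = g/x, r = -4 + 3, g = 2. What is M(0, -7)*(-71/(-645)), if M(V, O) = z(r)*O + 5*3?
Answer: 2059/645 ≈ 3.1922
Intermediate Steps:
r = -1
z(x) = 2/x
M(V, O) = 15 - 2*O (M(V, O) = (2/(-1))*O + 5*3 = (2*(-1))*O + 15 = -2*O + 15 = 15 - 2*O)
M(0, -7)*(-71/(-645)) = (15 - 2*(-7))*(-71/(-645)) = (15 + 14)*(-71*(-1/645)) = 29*(71/645) = 2059/645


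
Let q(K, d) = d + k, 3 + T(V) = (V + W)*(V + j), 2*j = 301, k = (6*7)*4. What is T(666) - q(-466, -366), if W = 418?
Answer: 885281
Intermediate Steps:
k = 168 (k = 42*4 = 168)
j = 301/2 (j = (½)*301 = 301/2 ≈ 150.50)
T(V) = -3 + (418 + V)*(301/2 + V) (T(V) = -3 + (V + 418)*(V + 301/2) = -3 + (418 + V)*(301/2 + V))
q(K, d) = 168 + d (q(K, d) = d + 168 = 168 + d)
T(666) - q(-466, -366) = (62906 + 666² + (1137/2)*666) - (168 - 366) = (62906 + 443556 + 378621) - 1*(-198) = 885083 + 198 = 885281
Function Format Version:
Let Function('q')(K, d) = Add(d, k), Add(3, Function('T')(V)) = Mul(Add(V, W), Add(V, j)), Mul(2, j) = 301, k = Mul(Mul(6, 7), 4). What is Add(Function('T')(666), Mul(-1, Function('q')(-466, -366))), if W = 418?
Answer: 885281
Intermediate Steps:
k = 168 (k = Mul(42, 4) = 168)
j = Rational(301, 2) (j = Mul(Rational(1, 2), 301) = Rational(301, 2) ≈ 150.50)
Function('T')(V) = Add(-3, Mul(Add(418, V), Add(Rational(301, 2), V))) (Function('T')(V) = Add(-3, Mul(Add(V, 418), Add(V, Rational(301, 2)))) = Add(-3, Mul(Add(418, V), Add(Rational(301, 2), V))))
Function('q')(K, d) = Add(168, d) (Function('q')(K, d) = Add(d, 168) = Add(168, d))
Add(Function('T')(666), Mul(-1, Function('q')(-466, -366))) = Add(Add(62906, Pow(666, 2), Mul(Rational(1137, 2), 666)), Mul(-1, Add(168, -366))) = Add(Add(62906, 443556, 378621), Mul(-1, -198)) = Add(885083, 198) = 885281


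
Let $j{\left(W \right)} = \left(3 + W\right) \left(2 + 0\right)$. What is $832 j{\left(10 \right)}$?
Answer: $21632$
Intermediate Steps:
$j{\left(W \right)} = 6 + 2 W$ ($j{\left(W \right)} = \left(3 + W\right) 2 = 6 + 2 W$)
$832 j{\left(10 \right)} = 832 \left(6 + 2 \cdot 10\right) = 832 \left(6 + 20\right) = 832 \cdot 26 = 21632$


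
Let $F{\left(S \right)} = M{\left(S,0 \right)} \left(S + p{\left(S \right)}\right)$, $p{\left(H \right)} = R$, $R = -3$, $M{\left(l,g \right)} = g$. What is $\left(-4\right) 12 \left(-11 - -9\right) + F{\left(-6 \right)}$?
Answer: $96$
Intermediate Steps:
$p{\left(H \right)} = -3$
$F{\left(S \right)} = 0$ ($F{\left(S \right)} = 0 \left(S - 3\right) = 0 \left(-3 + S\right) = 0$)
$\left(-4\right) 12 \left(-11 - -9\right) + F{\left(-6 \right)} = \left(-4\right) 12 \left(-11 - -9\right) + 0 = - 48 \left(-11 + 9\right) + 0 = \left(-48\right) \left(-2\right) + 0 = 96 + 0 = 96$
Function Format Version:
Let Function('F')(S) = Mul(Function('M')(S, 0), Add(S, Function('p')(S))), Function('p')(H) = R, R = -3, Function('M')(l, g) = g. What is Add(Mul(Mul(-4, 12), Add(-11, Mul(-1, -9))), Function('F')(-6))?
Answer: 96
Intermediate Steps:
Function('p')(H) = -3
Function('F')(S) = 0 (Function('F')(S) = Mul(0, Add(S, -3)) = Mul(0, Add(-3, S)) = 0)
Add(Mul(Mul(-4, 12), Add(-11, Mul(-1, -9))), Function('F')(-6)) = Add(Mul(Mul(-4, 12), Add(-11, Mul(-1, -9))), 0) = Add(Mul(-48, Add(-11, 9)), 0) = Add(Mul(-48, -2), 0) = Add(96, 0) = 96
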